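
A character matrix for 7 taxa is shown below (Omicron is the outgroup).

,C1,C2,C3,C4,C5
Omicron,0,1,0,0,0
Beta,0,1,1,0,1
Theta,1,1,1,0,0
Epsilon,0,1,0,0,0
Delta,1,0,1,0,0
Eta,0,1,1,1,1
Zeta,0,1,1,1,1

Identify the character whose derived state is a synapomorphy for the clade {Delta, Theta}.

C1

Character polarity is set by the outgroup: the derived state is whichever differs from the outgroup's state, so for C2 the derived state is '0', and for the remaining characters it is '1'.
C1: derived state '1' in Delta and Theta only — synapomorphy for {Delta, Theta}.
C2 (derived state '0') is unique to Delta (autapomorphy; uninformative for grouping).
C3: derived state '1' in Beta, Delta, Eta, Theta, and Zeta only — synapomorphy for {Beta, Delta, Eta, Theta, Zeta}.
C4 (derived state '1') is shared by Eta and Zeta — a synapomorphy uniting that clade.
C5 (derived state '1') is shared by Beta, Eta, and Zeta — a synapomorphy uniting that clade.
Most parsimonious ingroup topology: (((Beta,(Eta,Zeta)),(Theta,Delta)),Epsilon).
The clade {Delta, Theta} is supported by C1: its derived state '1' occurs in exactly those taxa and in no other taxon (including the outgroup).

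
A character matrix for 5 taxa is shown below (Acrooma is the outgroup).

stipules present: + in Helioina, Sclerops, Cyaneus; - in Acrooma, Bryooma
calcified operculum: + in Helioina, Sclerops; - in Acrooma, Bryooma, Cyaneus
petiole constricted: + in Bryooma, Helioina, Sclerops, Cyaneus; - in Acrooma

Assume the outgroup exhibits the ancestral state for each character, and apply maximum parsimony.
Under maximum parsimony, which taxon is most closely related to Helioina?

Sclerops

The outgroup has state '-' for every character, so '+' is the derived state throughout.
stipules present (derived state '+') is shared by Cyaneus, Helioina, and Sclerops — a synapomorphy uniting that clade.
Only Helioina and Sclerops show the derived state '+' for calcified operculum, supporting them as a clade.
petiole constricted (derived state '+') is shared by all ingroup taxa — unites the whole ingroup.
Most parsimonious ingroup topology: (Bryooma,((Helioina,Sclerops),Cyaneus)).
Helioina and Sclerops form a cherry on this tree, so they are sister taxa.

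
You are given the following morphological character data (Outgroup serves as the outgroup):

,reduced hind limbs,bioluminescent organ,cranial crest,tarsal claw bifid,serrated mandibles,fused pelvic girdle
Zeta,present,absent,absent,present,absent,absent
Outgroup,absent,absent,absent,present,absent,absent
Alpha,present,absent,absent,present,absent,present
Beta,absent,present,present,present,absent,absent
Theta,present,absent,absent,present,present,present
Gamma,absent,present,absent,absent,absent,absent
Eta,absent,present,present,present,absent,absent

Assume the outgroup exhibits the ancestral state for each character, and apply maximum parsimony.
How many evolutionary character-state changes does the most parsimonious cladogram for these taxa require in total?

6

Character polarity is set by the outgroup: the derived state is whichever differs from the outgroup's state, so for tarsal claw bifid the derived state is 'absent', and for the remaining characters it is 'present'.
reduced hind limbs: derived state 'present' in Alpha, Theta, and Zeta only — synapomorphy for {Alpha, Theta, Zeta}.
Only Beta, Eta, and Gamma show the derived state 'present' for bioluminescent organ, supporting them as a clade.
Only Beta and Eta show the derived state 'present' for cranial crest, supporting them as a clade.
tarsal claw bifid: derived state 'absent' in Gamma only — an autapomorphy, so it tells us nothing about relationships among taxa.
serrated mandibles: derived state 'present' in Theta only — an autapomorphy, so it tells us nothing about relationships among taxa.
Only Alpha and Theta show the derived state 'present' for fused pelvic girdle, supporting them as a clade.
Most parsimonious ingroup topology: (((Eta,Beta),Gamma),((Alpha,Theta),Zeta)).
Changes per character on this tree: reduced hind limbs: 1; bioluminescent organ: 1; cranial crest: 1; tarsal claw bifid: 1; serrated mandibles: 1; fused pelvic girdle: 1.
Total = 6.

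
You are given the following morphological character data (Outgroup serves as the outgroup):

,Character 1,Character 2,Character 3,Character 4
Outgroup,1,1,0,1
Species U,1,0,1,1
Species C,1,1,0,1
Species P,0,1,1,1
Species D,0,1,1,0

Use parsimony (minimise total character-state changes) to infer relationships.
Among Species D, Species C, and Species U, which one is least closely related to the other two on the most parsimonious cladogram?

Character polarity is set by the outgroup: the derived state is whichever differs from the outgroup's state, so for Character 1, Character 2, Character 4 the derived state is '0', and for the remaining characters it is '1'.
Character 1: derived state '0' in Species D and Species P only — synapomorphy for {Species D, Species P}.
Character 2 (derived state '0') is unique to Species U (autapomorphy; uninformative for grouping).
Character 3: derived state '1' in Species D, Species P, and Species U only — synapomorphy for {Species D, Species P, Species U}.
Character 4: derived state '0' in Species D only — an autapomorphy, so it tells us nothing about relationships among taxa.
Most parsimonious ingroup topology: ((Species U,(Species P,Species D)),Species C).
Species U and Species D share a more recent common ancestor with each other than either does with Species C, so Species C is the least closely related of the three.

Species C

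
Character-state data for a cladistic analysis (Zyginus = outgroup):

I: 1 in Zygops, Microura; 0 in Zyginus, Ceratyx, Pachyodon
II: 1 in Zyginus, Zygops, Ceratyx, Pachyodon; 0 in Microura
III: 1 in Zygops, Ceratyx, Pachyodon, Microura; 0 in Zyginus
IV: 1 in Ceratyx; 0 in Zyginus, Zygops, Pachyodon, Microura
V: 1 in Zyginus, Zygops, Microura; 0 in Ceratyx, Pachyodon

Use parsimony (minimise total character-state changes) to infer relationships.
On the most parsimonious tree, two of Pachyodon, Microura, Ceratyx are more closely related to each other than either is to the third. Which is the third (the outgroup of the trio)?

Character polarity is set by the outgroup: the derived state is whichever differs from the outgroup's state, so for II, V the derived state is '0', and for the remaining characters it is '1'.
I: derived state '1' in Microura and Zygops only — synapomorphy for {Microura, Zygops}.
II (derived state '0') is unique to Microura (autapomorphy; uninformative for grouping).
All ingroup taxa share the derived state '1' for III; it defines the ingroup but does not resolve relationships within it.
IV (derived state '1') is unique to Ceratyx (autapomorphy; uninformative for grouping).
V: derived state '0' in Ceratyx and Pachyodon only — synapomorphy for {Ceratyx, Pachyodon}.
Most parsimonious ingroup topology: ((Zygops,Microura),(Ceratyx,Pachyodon)).
Pachyodon and Ceratyx share a more recent common ancestor with each other than either does with Microura, so Microura is the least closely related of the three.

Microura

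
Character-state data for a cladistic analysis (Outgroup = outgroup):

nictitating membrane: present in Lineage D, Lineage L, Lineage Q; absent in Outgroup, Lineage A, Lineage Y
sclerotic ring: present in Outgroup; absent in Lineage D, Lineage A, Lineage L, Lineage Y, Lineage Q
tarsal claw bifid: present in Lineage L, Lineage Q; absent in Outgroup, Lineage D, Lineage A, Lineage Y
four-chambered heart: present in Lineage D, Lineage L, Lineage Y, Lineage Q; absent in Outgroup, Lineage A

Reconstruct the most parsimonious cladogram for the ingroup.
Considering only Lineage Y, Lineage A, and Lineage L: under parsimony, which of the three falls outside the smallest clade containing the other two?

Lineage A

Character polarity is set by the outgroup: the derived state is whichever differs from the outgroup's state, so for sclerotic ring the derived state is 'absent', and for the remaining characters it is 'present'.
nictitating membrane (derived state 'present') is shared by Lineage D, Lineage L, and Lineage Q — a synapomorphy uniting that clade.
sclerotic ring (derived state 'absent') is shared by all ingroup taxa — unites the whole ingroup.
Only Lineage L and Lineage Q show the derived state 'present' for tarsal claw bifid, supporting them as a clade.
four-chambered heart (derived state 'present') is shared by Lineage D, Lineage L, Lineage Q, and Lineage Y — a synapomorphy uniting that clade.
Most parsimonious ingroup topology: (((Lineage D,(Lineage L,Lineage Q)),Lineage Y),Lineage A).
Lineage L and Lineage Y share a more recent common ancestor with each other than either does with Lineage A, so Lineage A is the least closely related of the three.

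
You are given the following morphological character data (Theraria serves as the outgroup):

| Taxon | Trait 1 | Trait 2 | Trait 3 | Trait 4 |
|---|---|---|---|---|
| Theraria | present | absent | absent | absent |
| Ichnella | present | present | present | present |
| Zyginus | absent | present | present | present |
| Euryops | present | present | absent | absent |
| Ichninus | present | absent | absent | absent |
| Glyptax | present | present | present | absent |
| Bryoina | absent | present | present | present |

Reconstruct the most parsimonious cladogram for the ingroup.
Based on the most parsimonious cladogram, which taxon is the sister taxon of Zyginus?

Bryoina

Character polarity is set by the outgroup: the derived state is whichever differs from the outgroup's state, so for Trait 1 the derived state is 'absent', and for the remaining characters it is 'present'.
Trait 1: derived state 'absent' in Bryoina and Zyginus only — synapomorphy for {Bryoina, Zyginus}.
Trait 2: derived state 'present' in Bryoina, Euryops, Glyptax, Ichnella, and Zyginus only — synapomorphy for {Bryoina, Euryops, Glyptax, Ichnella, Zyginus}.
Only Bryoina, Glyptax, Ichnella, and Zyginus show the derived state 'present' for Trait 3, supporting them as a clade.
Trait 4 (derived state 'present') is shared by Bryoina, Ichnella, and Zyginus — a synapomorphy uniting that clade.
Most parsimonious ingroup topology: ((((Ichnella,(Zyginus,Bryoina)),Glyptax),Euryops),Ichninus).
Zyginus and Bryoina form a cherry on this tree, so they are sister taxa.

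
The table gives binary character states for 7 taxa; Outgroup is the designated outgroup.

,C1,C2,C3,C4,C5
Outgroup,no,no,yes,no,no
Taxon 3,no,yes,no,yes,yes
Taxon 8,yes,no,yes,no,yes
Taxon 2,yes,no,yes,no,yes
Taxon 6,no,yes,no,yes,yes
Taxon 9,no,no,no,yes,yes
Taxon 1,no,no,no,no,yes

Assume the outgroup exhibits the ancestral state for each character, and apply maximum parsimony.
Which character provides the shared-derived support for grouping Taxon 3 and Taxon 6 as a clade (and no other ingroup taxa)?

C2

Character polarity is set by the outgroup: the derived state is whichever differs from the outgroup's state, so for C3 the derived state is 'no', and for the remaining characters it is 'yes'.
C1 (derived state 'yes') is shared by Taxon 2 and Taxon 8 — a synapomorphy uniting that clade.
C2 (derived state 'yes') is shared by Taxon 3 and Taxon 6 — a synapomorphy uniting that clade.
Only Taxon 1, Taxon 3, Taxon 6, and Taxon 9 show the derived state 'no' for C3, supporting them as a clade.
C4: derived state 'yes' in Taxon 3, Taxon 6, and Taxon 9 only — synapomorphy for {Taxon 3, Taxon 6, Taxon 9}.
C5 (derived state 'yes') is shared by all ingroup taxa — unites the whole ingroup.
Most parsimonious ingroup topology: ((((Taxon 3,Taxon 6),Taxon 9),Taxon 1),(Taxon 8,Taxon 2)).
The clade {Taxon 3, Taxon 6} is supported by C2: its derived state 'yes' occurs in exactly those taxa and in no other taxon (including the outgroup).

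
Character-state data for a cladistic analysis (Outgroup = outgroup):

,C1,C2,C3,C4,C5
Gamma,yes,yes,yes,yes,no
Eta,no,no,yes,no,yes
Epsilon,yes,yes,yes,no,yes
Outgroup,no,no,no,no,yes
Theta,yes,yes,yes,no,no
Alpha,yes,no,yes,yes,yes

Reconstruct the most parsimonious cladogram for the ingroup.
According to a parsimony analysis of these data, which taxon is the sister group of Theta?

Character polarity is set by the outgroup: the derived state is whichever differs from the outgroup's state, so for C5 the derived state is 'no', and for the remaining characters it is 'yes'.
C1: derived state 'yes' in Alpha, Epsilon, Gamma, and Theta only — synapomorphy for {Alpha, Epsilon, Gamma, Theta}.
C2: derived state 'yes' in Epsilon, Gamma, and Theta only — synapomorphy for {Epsilon, Gamma, Theta}.
All ingroup taxa share the derived state 'yes' for C3; it defines the ingroup but does not resolve relationships within it.
C4 (state 'yes') occurs in Alpha and Gamma but conflicts with the nesting implied by the other characters — most parsimoniously interpreted as homoplasy.
C5: derived state 'no' in Gamma and Theta only — synapomorphy for {Gamma, Theta}.
Most parsimonious ingroup topology: (((Epsilon,(Theta,Gamma)),Alpha),Eta).
Theta and Gamma form a cherry on this tree, so they are sister taxa.

Gamma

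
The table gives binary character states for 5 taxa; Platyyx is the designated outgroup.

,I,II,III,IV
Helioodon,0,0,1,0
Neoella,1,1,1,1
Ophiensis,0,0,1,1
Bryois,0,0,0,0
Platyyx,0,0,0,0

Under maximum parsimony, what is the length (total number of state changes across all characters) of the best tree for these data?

The outgroup has state '0' for every character, so '1' is the derived state throughout.
I (derived state '1') is unique to Neoella (autapomorphy; uninformative for grouping).
II: derived state '1' in Neoella only — an autapomorphy, so it tells us nothing about relationships among taxa.
III: derived state '1' in Helioodon, Neoella, and Ophiensis only — synapomorphy for {Helioodon, Neoella, Ophiensis}.
Only Neoella and Ophiensis show the derived state '1' for IV, supporting them as a clade.
Most parsimonious ingroup topology: (((Ophiensis,Neoella),Helioodon),Bryois).
Changes per character on this tree: I: 1; II: 1; III: 1; IV: 1.
Total = 4.

4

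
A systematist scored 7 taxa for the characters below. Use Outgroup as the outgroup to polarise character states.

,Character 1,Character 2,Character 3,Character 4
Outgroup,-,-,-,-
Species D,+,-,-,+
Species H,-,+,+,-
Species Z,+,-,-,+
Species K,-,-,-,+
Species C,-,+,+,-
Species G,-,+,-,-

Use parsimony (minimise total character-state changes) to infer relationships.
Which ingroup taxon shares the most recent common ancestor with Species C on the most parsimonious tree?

Species H

The outgroup has state '-' for every character, so '+' is the derived state throughout.
Only Species D and Species Z show the derived state '+' for Character 1, supporting them as a clade.
Character 2: derived state '+' in Species C, Species G, and Species H only — synapomorphy for {Species C, Species G, Species H}.
Character 3: derived state '+' in Species C and Species H only — synapomorphy for {Species C, Species H}.
Only Species D, Species K, and Species Z show the derived state '+' for Character 4, supporting them as a clade.
Most parsimonious ingroup topology: (((Species D,Species Z),Species K),((Species H,Species C),Species G)).
Species C and Species H form a cherry on this tree, so they are sister taxa.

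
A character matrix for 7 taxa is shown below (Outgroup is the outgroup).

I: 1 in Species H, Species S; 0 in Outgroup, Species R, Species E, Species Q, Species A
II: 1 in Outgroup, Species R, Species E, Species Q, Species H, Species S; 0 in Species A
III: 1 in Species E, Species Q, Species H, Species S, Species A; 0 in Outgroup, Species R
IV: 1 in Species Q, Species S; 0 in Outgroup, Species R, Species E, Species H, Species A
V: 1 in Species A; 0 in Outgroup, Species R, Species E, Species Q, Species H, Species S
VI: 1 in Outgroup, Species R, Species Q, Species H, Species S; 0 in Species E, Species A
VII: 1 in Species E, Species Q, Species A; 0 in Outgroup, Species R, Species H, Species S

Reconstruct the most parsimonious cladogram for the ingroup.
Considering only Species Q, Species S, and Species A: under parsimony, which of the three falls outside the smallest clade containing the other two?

Character polarity is set by the outgroup: the derived state is whichever differs from the outgroup's state, so for II, VI the derived state is '0', and for the remaining characters it is '1'.
Only Species H and Species S show the derived state '1' for I, supporting them as a clade.
II: derived state '0' in Species A only — an autapomorphy, so it tells us nothing about relationships among taxa.
III (derived state '1') is shared by Species A, Species E, Species H, Species Q, and Species S — a synapomorphy uniting that clade.
IV (state '1') occurs in Species Q and Species S but conflicts with the nesting implied by the other characters — most parsimoniously interpreted as homoplasy.
V (derived state '1') is unique to Species A (autapomorphy; uninformative for grouping).
VI (derived state '0') is shared by Species A and Species E — a synapomorphy uniting that clade.
VII: derived state '1' in Species A, Species E, and Species Q only — synapomorphy for {Species A, Species E, Species Q}.
Most parsimonious ingroup topology: (Species R,(((Species E,Species A),Species Q),(Species H,Species S))).
Species Q and Species A share a more recent common ancestor with each other than either does with Species S, so Species S is the least closely related of the three.

Species S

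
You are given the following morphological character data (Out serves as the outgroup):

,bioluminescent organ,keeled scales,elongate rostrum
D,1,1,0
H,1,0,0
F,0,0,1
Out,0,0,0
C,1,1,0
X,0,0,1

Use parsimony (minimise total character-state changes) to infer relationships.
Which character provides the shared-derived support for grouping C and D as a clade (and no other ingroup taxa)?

keeled scales

The outgroup has state '0' for every character, so '1' is the derived state throughout.
bioluminescent organ (derived state '1') is shared by C, D, and H — a synapomorphy uniting that clade.
keeled scales (derived state '1') is shared by C and D — a synapomorphy uniting that clade.
elongate rostrum: derived state '1' in F and X only — synapomorphy for {F, X}.
Most parsimonious ingroup topology: (((C,D),H),(X,F)).
The clade {C, D} is supported by keeled scales: its derived state '1' occurs in exactly those taxa and in no other taxon (including the outgroup).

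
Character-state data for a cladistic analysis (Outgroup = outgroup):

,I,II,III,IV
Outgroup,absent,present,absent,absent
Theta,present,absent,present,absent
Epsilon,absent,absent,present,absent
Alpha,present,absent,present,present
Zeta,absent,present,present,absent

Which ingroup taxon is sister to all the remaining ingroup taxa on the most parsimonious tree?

Character polarity is set by the outgroup: the derived state is whichever differs from the outgroup's state, so for II the derived state is 'absent', and for the remaining characters it is 'present'.
I (derived state 'present') is shared by Alpha and Theta — a synapomorphy uniting that clade.
Only Alpha, Epsilon, and Theta show the derived state 'absent' for II, supporting them as a clade.
All ingroup taxa share the derived state 'present' for III; it defines the ingroup but does not resolve relationships within it.
IV (derived state 'present') is unique to Alpha (autapomorphy; uninformative for grouping).
Most parsimonious ingroup topology: (((Theta,Alpha),Epsilon),Zeta).
Zeta is sister to the clade containing all other ingroup taxa, so it is the earliest-diverging (most basal) ingroup lineage.

Zeta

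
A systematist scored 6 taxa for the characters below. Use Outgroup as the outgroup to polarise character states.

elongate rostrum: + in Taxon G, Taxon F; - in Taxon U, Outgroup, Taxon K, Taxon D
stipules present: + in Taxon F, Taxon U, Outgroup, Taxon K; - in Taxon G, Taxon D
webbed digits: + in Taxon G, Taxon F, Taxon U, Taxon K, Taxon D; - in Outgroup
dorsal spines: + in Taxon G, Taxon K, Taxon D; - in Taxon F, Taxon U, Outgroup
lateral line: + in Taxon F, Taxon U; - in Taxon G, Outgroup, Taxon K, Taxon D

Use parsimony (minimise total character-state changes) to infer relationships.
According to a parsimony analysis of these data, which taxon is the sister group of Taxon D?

Taxon G

Character polarity is set by the outgroup: the derived state is whichever differs from the outgroup's state, so for stipules present the derived state is '-', and for the remaining characters it is '+'.
elongate rostrum groups Taxon F and Taxon G, which is incompatible with the clades supported by the remaining characters; treating it as convergent (homoplasy) costs fewer steps than any alternative tree.
stipules present: derived state '-' in Taxon D and Taxon G only — synapomorphy for {Taxon D, Taxon G}.
All ingroup taxa share the derived state '+' for webbed digits; it defines the ingroup but does not resolve relationships within it.
Only Taxon D, Taxon G, and Taxon K show the derived state '+' for dorsal spines, supporting them as a clade.
lateral line (derived state '+') is shared by Taxon F and Taxon U — a synapomorphy uniting that clade.
Most parsimonious ingroup topology: ((Taxon F,Taxon U),((Taxon G,Taxon D),Taxon K)).
Taxon D and Taxon G form a cherry on this tree, so they are sister taxa.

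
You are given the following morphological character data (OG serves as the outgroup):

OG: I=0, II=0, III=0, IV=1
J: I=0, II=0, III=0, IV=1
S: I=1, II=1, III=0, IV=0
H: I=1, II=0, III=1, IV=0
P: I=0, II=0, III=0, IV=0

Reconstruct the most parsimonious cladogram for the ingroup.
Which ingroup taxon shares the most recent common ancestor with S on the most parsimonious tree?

Character polarity is set by the outgroup: the derived state is whichever differs from the outgroup's state, so for IV the derived state is '0', and for the remaining characters it is '1'.
I: derived state '1' in H and S only — synapomorphy for {H, S}.
II (derived state '1') is unique to S (autapomorphy; uninformative for grouping).
III: derived state '1' in H only — an autapomorphy, so it tells us nothing about relationships among taxa.
IV: derived state '0' in H, P, and S only — synapomorphy for {H, P, S}.
Most parsimonious ingroup topology: (J,((S,H),P)).
S and H form a cherry on this tree, so they are sister taxa.

H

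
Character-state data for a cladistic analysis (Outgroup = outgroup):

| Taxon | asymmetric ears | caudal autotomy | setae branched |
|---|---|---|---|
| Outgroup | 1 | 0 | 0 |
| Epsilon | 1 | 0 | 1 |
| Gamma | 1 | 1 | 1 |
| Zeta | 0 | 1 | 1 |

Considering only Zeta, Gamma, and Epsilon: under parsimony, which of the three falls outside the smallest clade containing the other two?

Character polarity is set by the outgroup: the derived state is whichever differs from the outgroup's state, so for asymmetric ears the derived state is '0', and for the remaining characters it is '1'.
asymmetric ears: derived state '0' in Zeta only — an autapomorphy, so it tells us nothing about relationships among taxa.
caudal autotomy: derived state '1' in Gamma and Zeta only — synapomorphy for {Gamma, Zeta}.
All ingroup taxa share the derived state '1' for setae branched; it defines the ingroup but does not resolve relationships within it.
Most parsimonious ingroup topology: (Epsilon,(Gamma,Zeta)).
Zeta and Gamma share a more recent common ancestor with each other than either does with Epsilon, so Epsilon is the least closely related of the three.

Epsilon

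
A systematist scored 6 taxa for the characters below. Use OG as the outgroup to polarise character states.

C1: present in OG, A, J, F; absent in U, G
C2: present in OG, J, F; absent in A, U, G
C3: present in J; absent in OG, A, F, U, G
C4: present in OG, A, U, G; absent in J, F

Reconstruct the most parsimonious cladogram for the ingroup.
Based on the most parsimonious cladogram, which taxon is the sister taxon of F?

Character polarity is set by the outgroup: the derived state is whichever differs from the outgroup's state, so for C1, C2, C4 the derived state is 'absent', and for the remaining characters it is 'present'.
C1 (derived state 'absent') is shared by G and U — a synapomorphy uniting that clade.
C2: derived state 'absent' in A, G, and U only — synapomorphy for {A, G, U}.
C3: derived state 'present' in J only — an autapomorphy, so it tells us nothing about relationships among taxa.
Only F and J show the derived state 'absent' for C4, supporting them as a clade.
Most parsimonious ingroup topology: ((A,(U,G)),(J,F)).
F and J form a cherry on this tree, so they are sister taxa.

J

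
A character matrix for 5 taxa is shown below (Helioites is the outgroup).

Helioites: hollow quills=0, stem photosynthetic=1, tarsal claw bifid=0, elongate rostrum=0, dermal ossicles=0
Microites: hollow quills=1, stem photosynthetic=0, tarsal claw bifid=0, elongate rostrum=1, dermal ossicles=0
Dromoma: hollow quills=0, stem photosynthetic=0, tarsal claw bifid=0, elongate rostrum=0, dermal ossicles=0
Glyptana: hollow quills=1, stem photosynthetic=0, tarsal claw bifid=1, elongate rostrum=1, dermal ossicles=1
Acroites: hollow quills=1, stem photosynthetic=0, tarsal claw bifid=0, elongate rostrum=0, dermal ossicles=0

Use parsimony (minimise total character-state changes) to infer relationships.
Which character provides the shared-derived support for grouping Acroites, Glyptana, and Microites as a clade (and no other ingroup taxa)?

hollow quills

Character polarity is set by the outgroup: the derived state is whichever differs from the outgroup's state, so for stem photosynthetic the derived state is '0', and for the remaining characters it is '1'.
hollow quills: derived state '1' in Acroites, Glyptana, and Microites only — synapomorphy for {Acroites, Glyptana, Microites}.
stem photosynthetic (derived state '0') is shared by all ingroup taxa — unites the whole ingroup.
tarsal claw bifid (derived state '1') is unique to Glyptana (autapomorphy; uninformative for grouping).
Only Glyptana and Microites show the derived state '1' for elongate rostrum, supporting them as a clade.
dermal ossicles (derived state '1') is unique to Glyptana (autapomorphy; uninformative for grouping).
Most parsimonious ingroup topology: (((Microites,Glyptana),Acroites),Dromoma).
The clade {Acroites, Glyptana, Microites} is supported by hollow quills: its derived state '1' occurs in exactly those taxa and in no other taxon (including the outgroup).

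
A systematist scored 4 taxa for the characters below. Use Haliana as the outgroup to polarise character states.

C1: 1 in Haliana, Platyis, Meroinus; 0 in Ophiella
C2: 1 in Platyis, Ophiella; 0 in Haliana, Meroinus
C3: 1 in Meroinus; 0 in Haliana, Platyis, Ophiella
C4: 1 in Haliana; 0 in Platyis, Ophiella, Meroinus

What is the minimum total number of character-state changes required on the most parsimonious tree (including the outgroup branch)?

4

Character polarity is set by the outgroup: the derived state is whichever differs from the outgroup's state, so for C1, C4 the derived state is '0', and for the remaining characters it is '1'.
C1 (derived state '0') is unique to Ophiella (autapomorphy; uninformative for grouping).
C2 (derived state '1') is shared by Ophiella and Platyis — a synapomorphy uniting that clade.
C3 (derived state '1') is unique to Meroinus (autapomorphy; uninformative for grouping).
C4 (derived state '0') is shared by all ingroup taxa — unites the whole ingroup.
Most parsimonious ingroup topology: ((Platyis,Ophiella),Meroinus).
Changes per character on this tree: C1: 1; C2: 1; C3: 1; C4: 1.
Total = 4.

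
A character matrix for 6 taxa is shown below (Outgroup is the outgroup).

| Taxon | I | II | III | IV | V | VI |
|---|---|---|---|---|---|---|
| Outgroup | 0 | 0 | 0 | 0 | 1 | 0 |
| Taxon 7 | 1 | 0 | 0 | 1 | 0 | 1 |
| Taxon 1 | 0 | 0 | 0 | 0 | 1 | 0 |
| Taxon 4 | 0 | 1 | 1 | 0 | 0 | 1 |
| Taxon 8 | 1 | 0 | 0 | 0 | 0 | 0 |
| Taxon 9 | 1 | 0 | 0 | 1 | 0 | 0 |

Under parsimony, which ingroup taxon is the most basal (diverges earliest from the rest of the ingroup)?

Taxon 1

Character polarity is set by the outgroup: the derived state is whichever differs from the outgroup's state, so for V the derived state is '0', and for the remaining characters it is '1'.
I: derived state '1' in Taxon 7, Taxon 8, and Taxon 9 only — synapomorphy for {Taxon 7, Taxon 8, Taxon 9}.
II: derived state '1' in Taxon 4 only — an autapomorphy, so it tells us nothing about relationships among taxa.
III: derived state '1' in Taxon 4 only — an autapomorphy, so it tells us nothing about relationships among taxa.
IV (derived state '1') is shared by Taxon 7 and Taxon 9 — a synapomorphy uniting that clade.
V (derived state '0') is shared by Taxon 4, Taxon 7, Taxon 8, and Taxon 9 — a synapomorphy uniting that clade.
VI groups Taxon 4 and Taxon 7, which is incompatible with the clades supported by the remaining characters; treating it as convergent (homoplasy) costs fewer steps than any alternative tree.
Most parsimonious ingroup topology: ((((Taxon 7,Taxon 9),Taxon 8),Taxon 4),Taxon 1).
Taxon 1 is sister to the clade containing all other ingroup taxa, so it is the earliest-diverging (most basal) ingroup lineage.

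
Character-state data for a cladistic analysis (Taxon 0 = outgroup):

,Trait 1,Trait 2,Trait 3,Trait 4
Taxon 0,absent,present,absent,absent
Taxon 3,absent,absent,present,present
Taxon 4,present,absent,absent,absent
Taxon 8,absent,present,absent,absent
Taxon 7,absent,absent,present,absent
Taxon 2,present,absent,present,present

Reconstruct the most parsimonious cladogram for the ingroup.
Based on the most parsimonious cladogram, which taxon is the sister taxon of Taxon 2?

Taxon 3

Character polarity is set by the outgroup: the derived state is whichever differs from the outgroup's state, so for Trait 2 the derived state is 'absent', and for the remaining characters it is 'present'.
Trait 1 (state 'present') occurs in Taxon 2 and Taxon 4 but conflicts with the nesting implied by the other characters — most parsimoniously interpreted as homoplasy.
Trait 2: derived state 'absent' in Taxon 2, Taxon 3, Taxon 4, and Taxon 7 only — synapomorphy for {Taxon 2, Taxon 3, Taxon 4, Taxon 7}.
Trait 3: derived state 'present' in Taxon 2, Taxon 3, and Taxon 7 only — synapomorphy for {Taxon 2, Taxon 3, Taxon 7}.
Only Taxon 2 and Taxon 3 show the derived state 'present' for Trait 4, supporting them as a clade.
Most parsimonious ingroup topology: ((((Taxon 3,Taxon 2),Taxon 7),Taxon 4),Taxon 8).
Taxon 2 and Taxon 3 form a cherry on this tree, so they are sister taxa.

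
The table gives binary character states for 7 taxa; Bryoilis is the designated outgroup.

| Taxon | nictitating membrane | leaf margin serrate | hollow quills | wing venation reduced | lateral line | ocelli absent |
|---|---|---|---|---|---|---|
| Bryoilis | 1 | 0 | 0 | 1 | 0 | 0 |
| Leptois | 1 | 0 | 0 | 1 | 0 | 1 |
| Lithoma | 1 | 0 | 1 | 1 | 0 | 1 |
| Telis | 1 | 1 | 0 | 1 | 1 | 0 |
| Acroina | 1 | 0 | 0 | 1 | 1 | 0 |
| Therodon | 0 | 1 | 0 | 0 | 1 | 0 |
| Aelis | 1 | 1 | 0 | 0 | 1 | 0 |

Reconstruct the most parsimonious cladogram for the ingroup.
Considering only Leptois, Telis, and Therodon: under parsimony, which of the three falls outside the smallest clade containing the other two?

Leptois

Character polarity is set by the outgroup: the derived state is whichever differs from the outgroup's state, so for nictitating membrane, wing venation reduced the derived state is '0', and for the remaining characters it is '1'.
nictitating membrane (derived state '0') is unique to Therodon (autapomorphy; uninformative for grouping).
Only Aelis, Telis, and Therodon show the derived state '1' for leaf margin serrate, supporting them as a clade.
hollow quills (derived state '1') is unique to Lithoma (autapomorphy; uninformative for grouping).
wing venation reduced (derived state '0') is shared by Aelis and Therodon — a synapomorphy uniting that clade.
Only Acroina, Aelis, Telis, and Therodon show the derived state '1' for lateral line, supporting them as a clade.
Only Leptois and Lithoma show the derived state '1' for ocelli absent, supporting them as a clade.
Most parsimonious ingroup topology: ((Leptois,Lithoma),((Telis,(Therodon,Aelis)),Acroina)).
Telis and Therodon share a more recent common ancestor with each other than either does with Leptois, so Leptois is the least closely related of the three.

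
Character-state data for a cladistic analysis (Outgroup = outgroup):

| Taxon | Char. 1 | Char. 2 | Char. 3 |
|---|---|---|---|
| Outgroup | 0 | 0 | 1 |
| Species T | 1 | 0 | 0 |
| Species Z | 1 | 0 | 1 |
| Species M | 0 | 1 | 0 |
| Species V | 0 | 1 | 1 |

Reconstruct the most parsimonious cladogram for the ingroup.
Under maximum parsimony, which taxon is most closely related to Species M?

Character polarity is set by the outgroup: the derived state is whichever differs from the outgroup's state, so for Char. 3 the derived state is '0', and for the remaining characters it is '1'.
Char. 1: derived state '1' in Species T and Species Z only — synapomorphy for {Species T, Species Z}.
Char. 2 (derived state '1') is shared by Species M and Species V — a synapomorphy uniting that clade.
Char. 3 groups Species M and Species T, which is incompatible with the clades supported by the remaining characters; treating it as convergent (homoplasy) costs fewer steps than any alternative tree.
Most parsimonious ingroup topology: ((Species T,Species Z),(Species M,Species V)).
Species M and Species V form a cherry on this tree, so they are sister taxa.

Species V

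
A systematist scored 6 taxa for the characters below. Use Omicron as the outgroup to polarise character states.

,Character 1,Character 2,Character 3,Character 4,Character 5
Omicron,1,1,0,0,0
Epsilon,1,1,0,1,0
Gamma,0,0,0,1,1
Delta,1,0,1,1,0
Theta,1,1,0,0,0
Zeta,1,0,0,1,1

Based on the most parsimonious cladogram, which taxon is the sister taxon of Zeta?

Gamma

Character polarity is set by the outgroup: the derived state is whichever differs from the outgroup's state, so for Character 1, Character 2 the derived state is '0', and for the remaining characters it is '1'.
Character 1: derived state '0' in Gamma only — an autapomorphy, so it tells us nothing about relationships among taxa.
Character 2: derived state '0' in Delta, Gamma, and Zeta only — synapomorphy for {Delta, Gamma, Zeta}.
Character 3: derived state '1' in Delta only — an autapomorphy, so it tells us nothing about relationships among taxa.
Character 4: derived state '1' in Delta, Epsilon, Gamma, and Zeta only — synapomorphy for {Delta, Epsilon, Gamma, Zeta}.
Character 5 (derived state '1') is shared by Gamma and Zeta — a synapomorphy uniting that clade.
Most parsimonious ingroup topology: ((Epsilon,((Gamma,Zeta),Delta)),Theta).
Zeta and Gamma form a cherry on this tree, so they are sister taxa.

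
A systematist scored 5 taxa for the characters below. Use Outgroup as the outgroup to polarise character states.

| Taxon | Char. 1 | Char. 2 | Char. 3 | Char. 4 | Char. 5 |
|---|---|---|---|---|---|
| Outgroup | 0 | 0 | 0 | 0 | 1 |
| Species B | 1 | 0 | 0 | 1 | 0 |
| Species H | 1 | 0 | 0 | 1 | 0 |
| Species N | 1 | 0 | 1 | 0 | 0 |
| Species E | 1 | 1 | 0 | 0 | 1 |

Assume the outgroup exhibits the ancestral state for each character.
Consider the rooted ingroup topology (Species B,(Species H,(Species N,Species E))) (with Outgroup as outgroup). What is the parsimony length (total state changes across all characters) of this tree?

7

Map each character onto (Species B,(Species H,(Species N,Species E))) (rooted by Outgroup) and count the minimum state changes it requires (Fitch parsimony):
Char. 1: 1; Char. 2: 1; Char. 3: 1; Char. 4: 2; Char. 5: 2.
Total tree length = 7.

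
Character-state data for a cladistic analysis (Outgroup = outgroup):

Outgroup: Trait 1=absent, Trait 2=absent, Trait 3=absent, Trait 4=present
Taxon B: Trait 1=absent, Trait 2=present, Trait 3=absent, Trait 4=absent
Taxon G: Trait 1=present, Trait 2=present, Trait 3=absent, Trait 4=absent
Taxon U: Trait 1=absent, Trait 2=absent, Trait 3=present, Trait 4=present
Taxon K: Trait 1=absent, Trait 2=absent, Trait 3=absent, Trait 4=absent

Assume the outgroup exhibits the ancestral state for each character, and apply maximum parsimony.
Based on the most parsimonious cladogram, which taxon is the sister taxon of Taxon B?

Character polarity is set by the outgroup: the derived state is whichever differs from the outgroup's state, so for Trait 4 the derived state is 'absent', and for the remaining characters it is 'present'.
Trait 1 (derived state 'present') is unique to Taxon G (autapomorphy; uninformative for grouping).
Only Taxon B and Taxon G show the derived state 'present' for Trait 2, supporting them as a clade.
Trait 3: derived state 'present' in Taxon U only — an autapomorphy, so it tells us nothing about relationships among taxa.
Trait 4 (derived state 'absent') is shared by Taxon B, Taxon G, and Taxon K — a synapomorphy uniting that clade.
Most parsimonious ingroup topology: (((Taxon B,Taxon G),Taxon K),Taxon U).
Taxon B and Taxon G form a cherry on this tree, so they are sister taxa.

Taxon G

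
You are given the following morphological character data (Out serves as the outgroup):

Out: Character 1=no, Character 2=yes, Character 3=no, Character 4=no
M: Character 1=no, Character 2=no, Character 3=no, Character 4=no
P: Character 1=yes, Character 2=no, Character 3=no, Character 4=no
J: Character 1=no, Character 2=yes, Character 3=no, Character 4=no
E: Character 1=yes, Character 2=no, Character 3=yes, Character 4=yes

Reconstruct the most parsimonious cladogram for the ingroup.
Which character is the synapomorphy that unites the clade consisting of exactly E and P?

Character 1

Character polarity is set by the outgroup: the derived state is whichever differs from the outgroup's state, so for Character 2 the derived state is 'no', and for the remaining characters it is 'yes'.
Character 1: derived state 'yes' in E and P only — synapomorphy for {E, P}.
Character 2: derived state 'no' in E, M, and P only — synapomorphy for {E, M, P}.
Character 3: derived state 'yes' in E only — an autapomorphy, so it tells us nothing about relationships among taxa.
Character 4 (derived state 'yes') is unique to E (autapomorphy; uninformative for grouping).
Most parsimonious ingroup topology: ((M,(P,E)),J).
The clade {E, P} is supported by Character 1: its derived state 'yes' occurs in exactly those taxa and in no other taxon (including the outgroup).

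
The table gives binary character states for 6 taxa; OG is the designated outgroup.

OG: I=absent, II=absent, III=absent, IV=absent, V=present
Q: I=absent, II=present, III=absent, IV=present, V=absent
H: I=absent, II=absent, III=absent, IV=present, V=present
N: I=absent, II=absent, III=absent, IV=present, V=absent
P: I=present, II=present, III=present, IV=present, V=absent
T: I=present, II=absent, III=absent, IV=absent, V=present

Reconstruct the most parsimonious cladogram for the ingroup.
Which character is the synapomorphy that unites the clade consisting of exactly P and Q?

Character polarity is set by the outgroup: the derived state is whichever differs from the outgroup's state, so for V the derived state is 'absent', and for the remaining characters it is 'present'.
I groups P and T, which is incompatible with the clades supported by the remaining characters; treating it as convergent (homoplasy) costs fewer steps than any alternative tree.
II (derived state 'present') is shared by P and Q — a synapomorphy uniting that clade.
III: derived state 'present' in P only — an autapomorphy, so it tells us nothing about relationships among taxa.
IV (derived state 'present') is shared by H, N, P, and Q — a synapomorphy uniting that clade.
Only N, P, and Q show the derived state 'absent' for V, supporting them as a clade.
Most parsimonious ingroup topology: ((((Q,P),N),H),T).
The clade {P, Q} is supported by II: its derived state 'present' occurs in exactly those taxa and in no other taxon (including the outgroup).

II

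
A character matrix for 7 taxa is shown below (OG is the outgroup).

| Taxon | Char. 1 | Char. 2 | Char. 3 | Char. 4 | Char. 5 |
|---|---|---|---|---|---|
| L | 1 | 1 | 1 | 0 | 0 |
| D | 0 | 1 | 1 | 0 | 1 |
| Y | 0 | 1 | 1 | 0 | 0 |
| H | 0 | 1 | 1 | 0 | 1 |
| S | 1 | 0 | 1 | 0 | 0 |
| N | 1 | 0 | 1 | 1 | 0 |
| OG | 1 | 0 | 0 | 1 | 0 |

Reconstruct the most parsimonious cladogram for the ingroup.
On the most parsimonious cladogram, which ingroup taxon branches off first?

Character polarity is set by the outgroup: the derived state is whichever differs from the outgroup's state, so for Char. 1, Char. 4 the derived state is '0', and for the remaining characters it is '1'.
Char. 1: derived state '0' in D, H, and Y only — synapomorphy for {D, H, Y}.
Only D, H, L, and Y show the derived state '1' for Char. 2, supporting them as a clade.
All ingroup taxa share the derived state '1' for Char. 3; it defines the ingroup but does not resolve relationships within it.
Char. 4 (derived state '0') is shared by D, H, L, S, and Y — a synapomorphy uniting that clade.
Only D and H show the derived state '1' for Char. 5, supporting them as a clade.
Most parsimonious ingroup topology: (((L,((H,D),Y)),S),N).
N is sister to the clade containing all other ingroup taxa, so it is the earliest-diverging (most basal) ingroup lineage.

N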